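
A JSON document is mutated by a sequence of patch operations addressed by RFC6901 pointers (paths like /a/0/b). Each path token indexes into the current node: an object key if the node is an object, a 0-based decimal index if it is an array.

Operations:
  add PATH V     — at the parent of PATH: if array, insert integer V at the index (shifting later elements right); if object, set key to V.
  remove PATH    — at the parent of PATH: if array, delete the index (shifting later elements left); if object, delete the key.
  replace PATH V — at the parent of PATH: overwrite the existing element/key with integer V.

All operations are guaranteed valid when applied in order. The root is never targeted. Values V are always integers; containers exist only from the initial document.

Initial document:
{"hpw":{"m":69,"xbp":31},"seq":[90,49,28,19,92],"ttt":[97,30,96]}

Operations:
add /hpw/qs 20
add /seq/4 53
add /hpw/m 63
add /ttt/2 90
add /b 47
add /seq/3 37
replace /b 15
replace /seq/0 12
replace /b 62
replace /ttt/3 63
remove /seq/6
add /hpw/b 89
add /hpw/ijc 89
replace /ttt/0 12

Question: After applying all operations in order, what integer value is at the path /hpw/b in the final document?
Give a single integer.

After op 1 (add /hpw/qs 20): {"hpw":{"m":69,"qs":20,"xbp":31},"seq":[90,49,28,19,92],"ttt":[97,30,96]}
After op 2 (add /seq/4 53): {"hpw":{"m":69,"qs":20,"xbp":31},"seq":[90,49,28,19,53,92],"ttt":[97,30,96]}
After op 3 (add /hpw/m 63): {"hpw":{"m":63,"qs":20,"xbp":31},"seq":[90,49,28,19,53,92],"ttt":[97,30,96]}
After op 4 (add /ttt/2 90): {"hpw":{"m":63,"qs":20,"xbp":31},"seq":[90,49,28,19,53,92],"ttt":[97,30,90,96]}
After op 5 (add /b 47): {"b":47,"hpw":{"m":63,"qs":20,"xbp":31},"seq":[90,49,28,19,53,92],"ttt":[97,30,90,96]}
After op 6 (add /seq/3 37): {"b":47,"hpw":{"m":63,"qs":20,"xbp":31},"seq":[90,49,28,37,19,53,92],"ttt":[97,30,90,96]}
After op 7 (replace /b 15): {"b":15,"hpw":{"m":63,"qs":20,"xbp":31},"seq":[90,49,28,37,19,53,92],"ttt":[97,30,90,96]}
After op 8 (replace /seq/0 12): {"b":15,"hpw":{"m":63,"qs":20,"xbp":31},"seq":[12,49,28,37,19,53,92],"ttt":[97,30,90,96]}
After op 9 (replace /b 62): {"b":62,"hpw":{"m":63,"qs":20,"xbp":31},"seq":[12,49,28,37,19,53,92],"ttt":[97,30,90,96]}
After op 10 (replace /ttt/3 63): {"b":62,"hpw":{"m":63,"qs":20,"xbp":31},"seq":[12,49,28,37,19,53,92],"ttt":[97,30,90,63]}
After op 11 (remove /seq/6): {"b":62,"hpw":{"m":63,"qs":20,"xbp":31},"seq":[12,49,28,37,19,53],"ttt":[97,30,90,63]}
After op 12 (add /hpw/b 89): {"b":62,"hpw":{"b":89,"m":63,"qs":20,"xbp":31},"seq":[12,49,28,37,19,53],"ttt":[97,30,90,63]}
After op 13 (add /hpw/ijc 89): {"b":62,"hpw":{"b":89,"ijc":89,"m":63,"qs":20,"xbp":31},"seq":[12,49,28,37,19,53],"ttt":[97,30,90,63]}
After op 14 (replace /ttt/0 12): {"b":62,"hpw":{"b":89,"ijc":89,"m":63,"qs":20,"xbp":31},"seq":[12,49,28,37,19,53],"ttt":[12,30,90,63]}
Value at /hpw/b: 89

Answer: 89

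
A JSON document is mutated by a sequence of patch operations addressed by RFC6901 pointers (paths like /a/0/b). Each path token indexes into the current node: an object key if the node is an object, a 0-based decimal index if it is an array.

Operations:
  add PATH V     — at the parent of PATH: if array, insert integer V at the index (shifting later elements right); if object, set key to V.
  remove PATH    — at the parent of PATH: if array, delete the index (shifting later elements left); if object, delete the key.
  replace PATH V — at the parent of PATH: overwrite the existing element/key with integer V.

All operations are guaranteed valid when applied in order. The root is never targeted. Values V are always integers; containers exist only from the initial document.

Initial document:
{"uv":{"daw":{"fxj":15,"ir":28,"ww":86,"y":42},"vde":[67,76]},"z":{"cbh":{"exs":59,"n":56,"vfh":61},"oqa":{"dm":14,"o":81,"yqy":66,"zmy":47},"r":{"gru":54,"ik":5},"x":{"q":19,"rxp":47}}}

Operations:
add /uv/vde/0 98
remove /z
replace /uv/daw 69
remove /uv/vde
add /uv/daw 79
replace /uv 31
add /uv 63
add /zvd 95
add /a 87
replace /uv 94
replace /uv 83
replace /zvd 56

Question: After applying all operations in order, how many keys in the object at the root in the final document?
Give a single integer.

After op 1 (add /uv/vde/0 98): {"uv":{"daw":{"fxj":15,"ir":28,"ww":86,"y":42},"vde":[98,67,76]},"z":{"cbh":{"exs":59,"n":56,"vfh":61},"oqa":{"dm":14,"o":81,"yqy":66,"zmy":47},"r":{"gru":54,"ik":5},"x":{"q":19,"rxp":47}}}
After op 2 (remove /z): {"uv":{"daw":{"fxj":15,"ir":28,"ww":86,"y":42},"vde":[98,67,76]}}
After op 3 (replace /uv/daw 69): {"uv":{"daw":69,"vde":[98,67,76]}}
After op 4 (remove /uv/vde): {"uv":{"daw":69}}
After op 5 (add /uv/daw 79): {"uv":{"daw":79}}
After op 6 (replace /uv 31): {"uv":31}
After op 7 (add /uv 63): {"uv":63}
After op 8 (add /zvd 95): {"uv":63,"zvd":95}
After op 9 (add /a 87): {"a":87,"uv":63,"zvd":95}
After op 10 (replace /uv 94): {"a":87,"uv":94,"zvd":95}
After op 11 (replace /uv 83): {"a":87,"uv":83,"zvd":95}
After op 12 (replace /zvd 56): {"a":87,"uv":83,"zvd":56}
Size at the root: 3

Answer: 3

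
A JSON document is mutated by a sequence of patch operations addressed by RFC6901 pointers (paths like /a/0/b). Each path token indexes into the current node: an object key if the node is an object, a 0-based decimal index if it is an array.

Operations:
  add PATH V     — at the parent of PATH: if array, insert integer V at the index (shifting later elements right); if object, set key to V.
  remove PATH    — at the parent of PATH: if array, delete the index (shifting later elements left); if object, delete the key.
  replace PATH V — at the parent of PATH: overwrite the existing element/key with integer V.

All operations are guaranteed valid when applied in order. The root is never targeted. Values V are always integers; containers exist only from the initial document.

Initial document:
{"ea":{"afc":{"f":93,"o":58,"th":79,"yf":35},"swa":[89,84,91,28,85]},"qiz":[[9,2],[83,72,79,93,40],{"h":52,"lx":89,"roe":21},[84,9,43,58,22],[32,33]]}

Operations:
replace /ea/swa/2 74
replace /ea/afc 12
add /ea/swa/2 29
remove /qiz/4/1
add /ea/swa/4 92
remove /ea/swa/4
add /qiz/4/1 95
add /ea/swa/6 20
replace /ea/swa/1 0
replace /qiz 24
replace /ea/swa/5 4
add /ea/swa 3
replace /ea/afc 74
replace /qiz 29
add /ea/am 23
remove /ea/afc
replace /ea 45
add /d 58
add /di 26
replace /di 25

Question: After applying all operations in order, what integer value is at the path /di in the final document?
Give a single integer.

Answer: 25

Derivation:
After op 1 (replace /ea/swa/2 74): {"ea":{"afc":{"f":93,"o":58,"th":79,"yf":35},"swa":[89,84,74,28,85]},"qiz":[[9,2],[83,72,79,93,40],{"h":52,"lx":89,"roe":21},[84,9,43,58,22],[32,33]]}
After op 2 (replace /ea/afc 12): {"ea":{"afc":12,"swa":[89,84,74,28,85]},"qiz":[[9,2],[83,72,79,93,40],{"h":52,"lx":89,"roe":21},[84,9,43,58,22],[32,33]]}
After op 3 (add /ea/swa/2 29): {"ea":{"afc":12,"swa":[89,84,29,74,28,85]},"qiz":[[9,2],[83,72,79,93,40],{"h":52,"lx":89,"roe":21},[84,9,43,58,22],[32,33]]}
After op 4 (remove /qiz/4/1): {"ea":{"afc":12,"swa":[89,84,29,74,28,85]},"qiz":[[9,2],[83,72,79,93,40],{"h":52,"lx":89,"roe":21},[84,9,43,58,22],[32]]}
After op 5 (add /ea/swa/4 92): {"ea":{"afc":12,"swa":[89,84,29,74,92,28,85]},"qiz":[[9,2],[83,72,79,93,40],{"h":52,"lx":89,"roe":21},[84,9,43,58,22],[32]]}
After op 6 (remove /ea/swa/4): {"ea":{"afc":12,"swa":[89,84,29,74,28,85]},"qiz":[[9,2],[83,72,79,93,40],{"h":52,"lx":89,"roe":21},[84,9,43,58,22],[32]]}
After op 7 (add /qiz/4/1 95): {"ea":{"afc":12,"swa":[89,84,29,74,28,85]},"qiz":[[9,2],[83,72,79,93,40],{"h":52,"lx":89,"roe":21},[84,9,43,58,22],[32,95]]}
After op 8 (add /ea/swa/6 20): {"ea":{"afc":12,"swa":[89,84,29,74,28,85,20]},"qiz":[[9,2],[83,72,79,93,40],{"h":52,"lx":89,"roe":21},[84,9,43,58,22],[32,95]]}
After op 9 (replace /ea/swa/1 0): {"ea":{"afc":12,"swa":[89,0,29,74,28,85,20]},"qiz":[[9,2],[83,72,79,93,40],{"h":52,"lx":89,"roe":21},[84,9,43,58,22],[32,95]]}
After op 10 (replace /qiz 24): {"ea":{"afc":12,"swa":[89,0,29,74,28,85,20]},"qiz":24}
After op 11 (replace /ea/swa/5 4): {"ea":{"afc":12,"swa":[89,0,29,74,28,4,20]},"qiz":24}
After op 12 (add /ea/swa 3): {"ea":{"afc":12,"swa":3},"qiz":24}
After op 13 (replace /ea/afc 74): {"ea":{"afc":74,"swa":3},"qiz":24}
After op 14 (replace /qiz 29): {"ea":{"afc":74,"swa":3},"qiz":29}
After op 15 (add /ea/am 23): {"ea":{"afc":74,"am":23,"swa":3},"qiz":29}
After op 16 (remove /ea/afc): {"ea":{"am":23,"swa":3},"qiz":29}
After op 17 (replace /ea 45): {"ea":45,"qiz":29}
After op 18 (add /d 58): {"d":58,"ea":45,"qiz":29}
After op 19 (add /di 26): {"d":58,"di":26,"ea":45,"qiz":29}
After op 20 (replace /di 25): {"d":58,"di":25,"ea":45,"qiz":29}
Value at /di: 25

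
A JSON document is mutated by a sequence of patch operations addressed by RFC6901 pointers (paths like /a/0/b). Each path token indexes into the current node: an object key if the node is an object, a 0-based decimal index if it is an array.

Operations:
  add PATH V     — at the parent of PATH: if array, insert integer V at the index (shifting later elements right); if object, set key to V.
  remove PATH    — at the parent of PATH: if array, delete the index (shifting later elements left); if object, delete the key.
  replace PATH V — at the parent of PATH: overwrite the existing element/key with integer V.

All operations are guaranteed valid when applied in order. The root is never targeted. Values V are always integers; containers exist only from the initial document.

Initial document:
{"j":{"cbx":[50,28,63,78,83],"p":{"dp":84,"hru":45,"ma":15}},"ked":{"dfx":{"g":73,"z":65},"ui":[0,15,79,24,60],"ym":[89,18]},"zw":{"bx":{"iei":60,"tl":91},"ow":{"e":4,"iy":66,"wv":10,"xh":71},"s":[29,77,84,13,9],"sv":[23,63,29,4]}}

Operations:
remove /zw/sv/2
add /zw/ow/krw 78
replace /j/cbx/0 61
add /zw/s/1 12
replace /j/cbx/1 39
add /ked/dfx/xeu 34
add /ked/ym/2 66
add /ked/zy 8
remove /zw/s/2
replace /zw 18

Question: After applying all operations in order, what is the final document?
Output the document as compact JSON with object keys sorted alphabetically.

After op 1 (remove /zw/sv/2): {"j":{"cbx":[50,28,63,78,83],"p":{"dp":84,"hru":45,"ma":15}},"ked":{"dfx":{"g":73,"z":65},"ui":[0,15,79,24,60],"ym":[89,18]},"zw":{"bx":{"iei":60,"tl":91},"ow":{"e":4,"iy":66,"wv":10,"xh":71},"s":[29,77,84,13,9],"sv":[23,63,4]}}
After op 2 (add /zw/ow/krw 78): {"j":{"cbx":[50,28,63,78,83],"p":{"dp":84,"hru":45,"ma":15}},"ked":{"dfx":{"g":73,"z":65},"ui":[0,15,79,24,60],"ym":[89,18]},"zw":{"bx":{"iei":60,"tl":91},"ow":{"e":4,"iy":66,"krw":78,"wv":10,"xh":71},"s":[29,77,84,13,9],"sv":[23,63,4]}}
After op 3 (replace /j/cbx/0 61): {"j":{"cbx":[61,28,63,78,83],"p":{"dp":84,"hru":45,"ma":15}},"ked":{"dfx":{"g":73,"z":65},"ui":[0,15,79,24,60],"ym":[89,18]},"zw":{"bx":{"iei":60,"tl":91},"ow":{"e":4,"iy":66,"krw":78,"wv":10,"xh":71},"s":[29,77,84,13,9],"sv":[23,63,4]}}
After op 4 (add /zw/s/1 12): {"j":{"cbx":[61,28,63,78,83],"p":{"dp":84,"hru":45,"ma":15}},"ked":{"dfx":{"g":73,"z":65},"ui":[0,15,79,24,60],"ym":[89,18]},"zw":{"bx":{"iei":60,"tl":91},"ow":{"e":4,"iy":66,"krw":78,"wv":10,"xh":71},"s":[29,12,77,84,13,9],"sv":[23,63,4]}}
After op 5 (replace /j/cbx/1 39): {"j":{"cbx":[61,39,63,78,83],"p":{"dp":84,"hru":45,"ma":15}},"ked":{"dfx":{"g":73,"z":65},"ui":[0,15,79,24,60],"ym":[89,18]},"zw":{"bx":{"iei":60,"tl":91},"ow":{"e":4,"iy":66,"krw":78,"wv":10,"xh":71},"s":[29,12,77,84,13,9],"sv":[23,63,4]}}
After op 6 (add /ked/dfx/xeu 34): {"j":{"cbx":[61,39,63,78,83],"p":{"dp":84,"hru":45,"ma":15}},"ked":{"dfx":{"g":73,"xeu":34,"z":65},"ui":[0,15,79,24,60],"ym":[89,18]},"zw":{"bx":{"iei":60,"tl":91},"ow":{"e":4,"iy":66,"krw":78,"wv":10,"xh":71},"s":[29,12,77,84,13,9],"sv":[23,63,4]}}
After op 7 (add /ked/ym/2 66): {"j":{"cbx":[61,39,63,78,83],"p":{"dp":84,"hru":45,"ma":15}},"ked":{"dfx":{"g":73,"xeu":34,"z":65},"ui":[0,15,79,24,60],"ym":[89,18,66]},"zw":{"bx":{"iei":60,"tl":91},"ow":{"e":4,"iy":66,"krw":78,"wv":10,"xh":71},"s":[29,12,77,84,13,9],"sv":[23,63,4]}}
After op 8 (add /ked/zy 8): {"j":{"cbx":[61,39,63,78,83],"p":{"dp":84,"hru":45,"ma":15}},"ked":{"dfx":{"g":73,"xeu":34,"z":65},"ui":[0,15,79,24,60],"ym":[89,18,66],"zy":8},"zw":{"bx":{"iei":60,"tl":91},"ow":{"e":4,"iy":66,"krw":78,"wv":10,"xh":71},"s":[29,12,77,84,13,9],"sv":[23,63,4]}}
After op 9 (remove /zw/s/2): {"j":{"cbx":[61,39,63,78,83],"p":{"dp":84,"hru":45,"ma":15}},"ked":{"dfx":{"g":73,"xeu":34,"z":65},"ui":[0,15,79,24,60],"ym":[89,18,66],"zy":8},"zw":{"bx":{"iei":60,"tl":91},"ow":{"e":4,"iy":66,"krw":78,"wv":10,"xh":71},"s":[29,12,84,13,9],"sv":[23,63,4]}}
After op 10 (replace /zw 18): {"j":{"cbx":[61,39,63,78,83],"p":{"dp":84,"hru":45,"ma":15}},"ked":{"dfx":{"g":73,"xeu":34,"z":65},"ui":[0,15,79,24,60],"ym":[89,18,66],"zy":8},"zw":18}

Answer: {"j":{"cbx":[61,39,63,78,83],"p":{"dp":84,"hru":45,"ma":15}},"ked":{"dfx":{"g":73,"xeu":34,"z":65},"ui":[0,15,79,24,60],"ym":[89,18,66],"zy":8},"zw":18}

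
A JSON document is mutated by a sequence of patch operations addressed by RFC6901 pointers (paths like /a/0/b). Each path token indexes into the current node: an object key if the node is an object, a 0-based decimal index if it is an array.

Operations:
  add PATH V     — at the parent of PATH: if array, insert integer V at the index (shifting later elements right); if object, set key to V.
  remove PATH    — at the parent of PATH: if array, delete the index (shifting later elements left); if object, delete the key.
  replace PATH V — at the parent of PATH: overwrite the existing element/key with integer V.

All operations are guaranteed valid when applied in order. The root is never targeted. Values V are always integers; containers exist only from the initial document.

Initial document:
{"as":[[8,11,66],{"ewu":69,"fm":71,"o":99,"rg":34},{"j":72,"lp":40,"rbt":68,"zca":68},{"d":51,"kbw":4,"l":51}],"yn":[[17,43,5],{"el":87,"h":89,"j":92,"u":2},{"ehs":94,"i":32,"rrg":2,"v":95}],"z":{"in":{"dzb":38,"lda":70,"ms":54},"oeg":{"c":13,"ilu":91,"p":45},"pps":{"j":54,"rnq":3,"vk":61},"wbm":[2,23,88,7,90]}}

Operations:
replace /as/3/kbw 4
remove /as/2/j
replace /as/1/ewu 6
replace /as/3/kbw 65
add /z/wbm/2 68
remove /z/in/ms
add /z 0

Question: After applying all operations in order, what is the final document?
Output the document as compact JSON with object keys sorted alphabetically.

After op 1 (replace /as/3/kbw 4): {"as":[[8,11,66],{"ewu":69,"fm":71,"o":99,"rg":34},{"j":72,"lp":40,"rbt":68,"zca":68},{"d":51,"kbw":4,"l":51}],"yn":[[17,43,5],{"el":87,"h":89,"j":92,"u":2},{"ehs":94,"i":32,"rrg":2,"v":95}],"z":{"in":{"dzb":38,"lda":70,"ms":54},"oeg":{"c":13,"ilu":91,"p":45},"pps":{"j":54,"rnq":3,"vk":61},"wbm":[2,23,88,7,90]}}
After op 2 (remove /as/2/j): {"as":[[8,11,66],{"ewu":69,"fm":71,"o":99,"rg":34},{"lp":40,"rbt":68,"zca":68},{"d":51,"kbw":4,"l":51}],"yn":[[17,43,5],{"el":87,"h":89,"j":92,"u":2},{"ehs":94,"i":32,"rrg":2,"v":95}],"z":{"in":{"dzb":38,"lda":70,"ms":54},"oeg":{"c":13,"ilu":91,"p":45},"pps":{"j":54,"rnq":3,"vk":61},"wbm":[2,23,88,7,90]}}
After op 3 (replace /as/1/ewu 6): {"as":[[8,11,66],{"ewu":6,"fm":71,"o":99,"rg":34},{"lp":40,"rbt":68,"zca":68},{"d":51,"kbw":4,"l":51}],"yn":[[17,43,5],{"el":87,"h":89,"j":92,"u":2},{"ehs":94,"i":32,"rrg":2,"v":95}],"z":{"in":{"dzb":38,"lda":70,"ms":54},"oeg":{"c":13,"ilu":91,"p":45},"pps":{"j":54,"rnq":3,"vk":61},"wbm":[2,23,88,7,90]}}
After op 4 (replace /as/3/kbw 65): {"as":[[8,11,66],{"ewu":6,"fm":71,"o":99,"rg":34},{"lp":40,"rbt":68,"zca":68},{"d":51,"kbw":65,"l":51}],"yn":[[17,43,5],{"el":87,"h":89,"j":92,"u":2},{"ehs":94,"i":32,"rrg":2,"v":95}],"z":{"in":{"dzb":38,"lda":70,"ms":54},"oeg":{"c":13,"ilu":91,"p":45},"pps":{"j":54,"rnq":3,"vk":61},"wbm":[2,23,88,7,90]}}
After op 5 (add /z/wbm/2 68): {"as":[[8,11,66],{"ewu":6,"fm":71,"o":99,"rg":34},{"lp":40,"rbt":68,"zca":68},{"d":51,"kbw":65,"l":51}],"yn":[[17,43,5],{"el":87,"h":89,"j":92,"u":2},{"ehs":94,"i":32,"rrg":2,"v":95}],"z":{"in":{"dzb":38,"lda":70,"ms":54},"oeg":{"c":13,"ilu":91,"p":45},"pps":{"j":54,"rnq":3,"vk":61},"wbm":[2,23,68,88,7,90]}}
After op 6 (remove /z/in/ms): {"as":[[8,11,66],{"ewu":6,"fm":71,"o":99,"rg":34},{"lp":40,"rbt":68,"zca":68},{"d":51,"kbw":65,"l":51}],"yn":[[17,43,5],{"el":87,"h":89,"j":92,"u":2},{"ehs":94,"i":32,"rrg":2,"v":95}],"z":{"in":{"dzb":38,"lda":70},"oeg":{"c":13,"ilu":91,"p":45},"pps":{"j":54,"rnq":3,"vk":61},"wbm":[2,23,68,88,7,90]}}
After op 7 (add /z 0): {"as":[[8,11,66],{"ewu":6,"fm":71,"o":99,"rg":34},{"lp":40,"rbt":68,"zca":68},{"d":51,"kbw":65,"l":51}],"yn":[[17,43,5],{"el":87,"h":89,"j":92,"u":2},{"ehs":94,"i":32,"rrg":2,"v":95}],"z":0}

Answer: {"as":[[8,11,66],{"ewu":6,"fm":71,"o":99,"rg":34},{"lp":40,"rbt":68,"zca":68},{"d":51,"kbw":65,"l":51}],"yn":[[17,43,5],{"el":87,"h":89,"j":92,"u":2},{"ehs":94,"i":32,"rrg":2,"v":95}],"z":0}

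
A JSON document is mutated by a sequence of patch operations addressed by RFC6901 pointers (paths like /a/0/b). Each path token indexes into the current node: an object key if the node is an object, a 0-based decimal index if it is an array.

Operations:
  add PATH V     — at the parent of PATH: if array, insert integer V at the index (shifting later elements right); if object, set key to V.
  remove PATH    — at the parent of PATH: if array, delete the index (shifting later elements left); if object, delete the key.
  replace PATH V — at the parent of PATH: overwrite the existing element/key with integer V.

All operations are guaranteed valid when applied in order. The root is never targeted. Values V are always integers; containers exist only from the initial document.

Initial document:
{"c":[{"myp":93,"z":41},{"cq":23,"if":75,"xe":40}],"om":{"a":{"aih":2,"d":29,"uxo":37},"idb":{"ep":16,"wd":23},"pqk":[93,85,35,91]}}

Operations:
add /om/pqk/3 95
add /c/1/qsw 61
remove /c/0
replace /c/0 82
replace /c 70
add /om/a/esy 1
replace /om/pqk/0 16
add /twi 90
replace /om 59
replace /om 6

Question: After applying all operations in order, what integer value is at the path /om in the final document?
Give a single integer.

Answer: 6

Derivation:
After op 1 (add /om/pqk/3 95): {"c":[{"myp":93,"z":41},{"cq":23,"if":75,"xe":40}],"om":{"a":{"aih":2,"d":29,"uxo":37},"idb":{"ep":16,"wd":23},"pqk":[93,85,35,95,91]}}
After op 2 (add /c/1/qsw 61): {"c":[{"myp":93,"z":41},{"cq":23,"if":75,"qsw":61,"xe":40}],"om":{"a":{"aih":2,"d":29,"uxo":37},"idb":{"ep":16,"wd":23},"pqk":[93,85,35,95,91]}}
After op 3 (remove /c/0): {"c":[{"cq":23,"if":75,"qsw":61,"xe":40}],"om":{"a":{"aih":2,"d":29,"uxo":37},"idb":{"ep":16,"wd":23},"pqk":[93,85,35,95,91]}}
After op 4 (replace /c/0 82): {"c":[82],"om":{"a":{"aih":2,"d":29,"uxo":37},"idb":{"ep":16,"wd":23},"pqk":[93,85,35,95,91]}}
After op 5 (replace /c 70): {"c":70,"om":{"a":{"aih":2,"d":29,"uxo":37},"idb":{"ep":16,"wd":23},"pqk":[93,85,35,95,91]}}
After op 6 (add /om/a/esy 1): {"c":70,"om":{"a":{"aih":2,"d":29,"esy":1,"uxo":37},"idb":{"ep":16,"wd":23},"pqk":[93,85,35,95,91]}}
After op 7 (replace /om/pqk/0 16): {"c":70,"om":{"a":{"aih":2,"d":29,"esy":1,"uxo":37},"idb":{"ep":16,"wd":23},"pqk":[16,85,35,95,91]}}
After op 8 (add /twi 90): {"c":70,"om":{"a":{"aih":2,"d":29,"esy":1,"uxo":37},"idb":{"ep":16,"wd":23},"pqk":[16,85,35,95,91]},"twi":90}
After op 9 (replace /om 59): {"c":70,"om":59,"twi":90}
After op 10 (replace /om 6): {"c":70,"om":6,"twi":90}
Value at /om: 6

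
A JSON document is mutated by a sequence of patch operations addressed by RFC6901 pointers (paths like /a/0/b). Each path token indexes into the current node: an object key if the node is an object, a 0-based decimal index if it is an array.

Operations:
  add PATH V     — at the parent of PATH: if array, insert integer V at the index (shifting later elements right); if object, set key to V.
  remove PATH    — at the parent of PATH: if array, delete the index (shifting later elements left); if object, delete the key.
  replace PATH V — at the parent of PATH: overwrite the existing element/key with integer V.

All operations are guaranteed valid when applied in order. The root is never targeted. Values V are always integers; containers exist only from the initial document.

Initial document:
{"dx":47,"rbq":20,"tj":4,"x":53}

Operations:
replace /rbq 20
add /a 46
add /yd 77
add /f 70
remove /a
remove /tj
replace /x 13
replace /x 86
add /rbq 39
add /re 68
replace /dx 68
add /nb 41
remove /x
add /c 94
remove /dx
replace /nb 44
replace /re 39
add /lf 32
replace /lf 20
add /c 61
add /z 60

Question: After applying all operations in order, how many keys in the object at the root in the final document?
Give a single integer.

Answer: 8

Derivation:
After op 1 (replace /rbq 20): {"dx":47,"rbq":20,"tj":4,"x":53}
After op 2 (add /a 46): {"a":46,"dx":47,"rbq":20,"tj":4,"x":53}
After op 3 (add /yd 77): {"a":46,"dx":47,"rbq":20,"tj":4,"x":53,"yd":77}
After op 4 (add /f 70): {"a":46,"dx":47,"f":70,"rbq":20,"tj":4,"x":53,"yd":77}
After op 5 (remove /a): {"dx":47,"f":70,"rbq":20,"tj":4,"x":53,"yd":77}
After op 6 (remove /tj): {"dx":47,"f":70,"rbq":20,"x":53,"yd":77}
After op 7 (replace /x 13): {"dx":47,"f":70,"rbq":20,"x":13,"yd":77}
After op 8 (replace /x 86): {"dx":47,"f":70,"rbq":20,"x":86,"yd":77}
After op 9 (add /rbq 39): {"dx":47,"f":70,"rbq":39,"x":86,"yd":77}
After op 10 (add /re 68): {"dx":47,"f":70,"rbq":39,"re":68,"x":86,"yd":77}
After op 11 (replace /dx 68): {"dx":68,"f":70,"rbq":39,"re":68,"x":86,"yd":77}
After op 12 (add /nb 41): {"dx":68,"f":70,"nb":41,"rbq":39,"re":68,"x":86,"yd":77}
After op 13 (remove /x): {"dx":68,"f":70,"nb":41,"rbq":39,"re":68,"yd":77}
After op 14 (add /c 94): {"c":94,"dx":68,"f":70,"nb":41,"rbq":39,"re":68,"yd":77}
After op 15 (remove /dx): {"c":94,"f":70,"nb":41,"rbq":39,"re":68,"yd":77}
After op 16 (replace /nb 44): {"c":94,"f":70,"nb":44,"rbq":39,"re":68,"yd":77}
After op 17 (replace /re 39): {"c":94,"f":70,"nb":44,"rbq":39,"re":39,"yd":77}
After op 18 (add /lf 32): {"c":94,"f":70,"lf":32,"nb":44,"rbq":39,"re":39,"yd":77}
After op 19 (replace /lf 20): {"c":94,"f":70,"lf":20,"nb":44,"rbq":39,"re":39,"yd":77}
After op 20 (add /c 61): {"c":61,"f":70,"lf":20,"nb":44,"rbq":39,"re":39,"yd":77}
After op 21 (add /z 60): {"c":61,"f":70,"lf":20,"nb":44,"rbq":39,"re":39,"yd":77,"z":60}
Size at the root: 8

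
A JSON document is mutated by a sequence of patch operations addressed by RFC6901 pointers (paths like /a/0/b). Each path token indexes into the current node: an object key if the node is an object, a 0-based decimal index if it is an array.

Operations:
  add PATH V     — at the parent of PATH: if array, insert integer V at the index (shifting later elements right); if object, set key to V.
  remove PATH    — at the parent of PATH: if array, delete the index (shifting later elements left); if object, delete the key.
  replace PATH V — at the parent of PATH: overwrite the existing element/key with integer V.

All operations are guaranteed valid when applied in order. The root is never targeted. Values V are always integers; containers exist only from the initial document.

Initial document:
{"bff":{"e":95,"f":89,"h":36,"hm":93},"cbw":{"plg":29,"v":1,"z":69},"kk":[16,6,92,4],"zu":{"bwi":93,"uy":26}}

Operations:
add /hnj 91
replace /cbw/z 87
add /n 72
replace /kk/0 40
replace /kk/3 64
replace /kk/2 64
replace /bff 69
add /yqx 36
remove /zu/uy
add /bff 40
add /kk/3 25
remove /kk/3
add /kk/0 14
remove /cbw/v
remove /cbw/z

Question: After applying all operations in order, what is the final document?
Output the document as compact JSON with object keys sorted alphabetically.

Answer: {"bff":40,"cbw":{"plg":29},"hnj":91,"kk":[14,40,6,64,64],"n":72,"yqx":36,"zu":{"bwi":93}}

Derivation:
After op 1 (add /hnj 91): {"bff":{"e":95,"f":89,"h":36,"hm":93},"cbw":{"plg":29,"v":1,"z":69},"hnj":91,"kk":[16,6,92,4],"zu":{"bwi":93,"uy":26}}
After op 2 (replace /cbw/z 87): {"bff":{"e":95,"f":89,"h":36,"hm":93},"cbw":{"plg":29,"v":1,"z":87},"hnj":91,"kk":[16,6,92,4],"zu":{"bwi":93,"uy":26}}
After op 3 (add /n 72): {"bff":{"e":95,"f":89,"h":36,"hm":93},"cbw":{"plg":29,"v":1,"z":87},"hnj":91,"kk":[16,6,92,4],"n":72,"zu":{"bwi":93,"uy":26}}
After op 4 (replace /kk/0 40): {"bff":{"e":95,"f":89,"h":36,"hm":93},"cbw":{"plg":29,"v":1,"z":87},"hnj":91,"kk":[40,6,92,4],"n":72,"zu":{"bwi":93,"uy":26}}
After op 5 (replace /kk/3 64): {"bff":{"e":95,"f":89,"h":36,"hm":93},"cbw":{"plg":29,"v":1,"z":87},"hnj":91,"kk":[40,6,92,64],"n":72,"zu":{"bwi":93,"uy":26}}
After op 6 (replace /kk/2 64): {"bff":{"e":95,"f":89,"h":36,"hm":93},"cbw":{"plg":29,"v":1,"z":87},"hnj":91,"kk":[40,6,64,64],"n":72,"zu":{"bwi":93,"uy":26}}
After op 7 (replace /bff 69): {"bff":69,"cbw":{"plg":29,"v":1,"z":87},"hnj":91,"kk":[40,6,64,64],"n":72,"zu":{"bwi":93,"uy":26}}
After op 8 (add /yqx 36): {"bff":69,"cbw":{"plg":29,"v":1,"z":87},"hnj":91,"kk":[40,6,64,64],"n":72,"yqx":36,"zu":{"bwi":93,"uy":26}}
After op 9 (remove /zu/uy): {"bff":69,"cbw":{"plg":29,"v":1,"z":87},"hnj":91,"kk":[40,6,64,64],"n":72,"yqx":36,"zu":{"bwi":93}}
After op 10 (add /bff 40): {"bff":40,"cbw":{"plg":29,"v":1,"z":87},"hnj":91,"kk":[40,6,64,64],"n":72,"yqx":36,"zu":{"bwi":93}}
After op 11 (add /kk/3 25): {"bff":40,"cbw":{"plg":29,"v":1,"z":87},"hnj":91,"kk":[40,6,64,25,64],"n":72,"yqx":36,"zu":{"bwi":93}}
After op 12 (remove /kk/3): {"bff":40,"cbw":{"plg":29,"v":1,"z":87},"hnj":91,"kk":[40,6,64,64],"n":72,"yqx":36,"zu":{"bwi":93}}
After op 13 (add /kk/0 14): {"bff":40,"cbw":{"plg":29,"v":1,"z":87},"hnj":91,"kk":[14,40,6,64,64],"n":72,"yqx":36,"zu":{"bwi":93}}
After op 14 (remove /cbw/v): {"bff":40,"cbw":{"plg":29,"z":87},"hnj":91,"kk":[14,40,6,64,64],"n":72,"yqx":36,"zu":{"bwi":93}}
After op 15 (remove /cbw/z): {"bff":40,"cbw":{"plg":29},"hnj":91,"kk":[14,40,6,64,64],"n":72,"yqx":36,"zu":{"bwi":93}}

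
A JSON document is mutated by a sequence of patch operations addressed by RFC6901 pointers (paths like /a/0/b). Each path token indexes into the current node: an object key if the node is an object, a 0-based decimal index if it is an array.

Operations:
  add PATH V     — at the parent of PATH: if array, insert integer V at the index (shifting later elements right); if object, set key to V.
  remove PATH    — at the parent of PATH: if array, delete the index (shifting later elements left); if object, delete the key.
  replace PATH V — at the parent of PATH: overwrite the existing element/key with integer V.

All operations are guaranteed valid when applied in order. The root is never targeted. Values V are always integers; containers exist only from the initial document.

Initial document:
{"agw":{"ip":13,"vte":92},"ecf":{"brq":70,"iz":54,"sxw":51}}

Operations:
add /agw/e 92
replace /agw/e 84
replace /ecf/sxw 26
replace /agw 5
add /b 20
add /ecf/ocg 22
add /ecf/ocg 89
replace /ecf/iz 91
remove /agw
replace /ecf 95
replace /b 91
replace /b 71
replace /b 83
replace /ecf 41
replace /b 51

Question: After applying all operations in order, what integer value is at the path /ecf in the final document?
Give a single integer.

After op 1 (add /agw/e 92): {"agw":{"e":92,"ip":13,"vte":92},"ecf":{"brq":70,"iz":54,"sxw":51}}
After op 2 (replace /agw/e 84): {"agw":{"e":84,"ip":13,"vte":92},"ecf":{"brq":70,"iz":54,"sxw":51}}
After op 3 (replace /ecf/sxw 26): {"agw":{"e":84,"ip":13,"vte":92},"ecf":{"brq":70,"iz":54,"sxw":26}}
After op 4 (replace /agw 5): {"agw":5,"ecf":{"brq":70,"iz":54,"sxw":26}}
After op 5 (add /b 20): {"agw":5,"b":20,"ecf":{"brq":70,"iz":54,"sxw":26}}
After op 6 (add /ecf/ocg 22): {"agw":5,"b":20,"ecf":{"brq":70,"iz":54,"ocg":22,"sxw":26}}
After op 7 (add /ecf/ocg 89): {"agw":5,"b":20,"ecf":{"brq":70,"iz":54,"ocg":89,"sxw":26}}
After op 8 (replace /ecf/iz 91): {"agw":5,"b":20,"ecf":{"brq":70,"iz":91,"ocg":89,"sxw":26}}
After op 9 (remove /agw): {"b":20,"ecf":{"brq":70,"iz":91,"ocg":89,"sxw":26}}
After op 10 (replace /ecf 95): {"b":20,"ecf":95}
After op 11 (replace /b 91): {"b":91,"ecf":95}
After op 12 (replace /b 71): {"b":71,"ecf":95}
After op 13 (replace /b 83): {"b":83,"ecf":95}
After op 14 (replace /ecf 41): {"b":83,"ecf":41}
After op 15 (replace /b 51): {"b":51,"ecf":41}
Value at /ecf: 41

Answer: 41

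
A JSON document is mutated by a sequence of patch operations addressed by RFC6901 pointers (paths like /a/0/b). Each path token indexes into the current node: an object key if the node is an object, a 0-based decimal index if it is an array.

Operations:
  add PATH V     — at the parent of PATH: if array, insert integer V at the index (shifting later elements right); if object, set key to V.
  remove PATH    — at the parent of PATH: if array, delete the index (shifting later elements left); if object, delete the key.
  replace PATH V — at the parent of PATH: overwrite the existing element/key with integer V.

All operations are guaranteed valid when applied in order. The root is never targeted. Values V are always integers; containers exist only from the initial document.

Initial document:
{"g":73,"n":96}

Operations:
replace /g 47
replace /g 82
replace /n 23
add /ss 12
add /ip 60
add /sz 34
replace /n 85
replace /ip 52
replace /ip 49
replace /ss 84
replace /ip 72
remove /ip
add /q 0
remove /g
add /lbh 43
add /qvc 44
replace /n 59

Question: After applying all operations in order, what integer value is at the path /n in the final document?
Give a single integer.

After op 1 (replace /g 47): {"g":47,"n":96}
After op 2 (replace /g 82): {"g":82,"n":96}
After op 3 (replace /n 23): {"g":82,"n":23}
After op 4 (add /ss 12): {"g":82,"n":23,"ss":12}
After op 5 (add /ip 60): {"g":82,"ip":60,"n":23,"ss":12}
After op 6 (add /sz 34): {"g":82,"ip":60,"n":23,"ss":12,"sz":34}
After op 7 (replace /n 85): {"g":82,"ip":60,"n":85,"ss":12,"sz":34}
After op 8 (replace /ip 52): {"g":82,"ip":52,"n":85,"ss":12,"sz":34}
After op 9 (replace /ip 49): {"g":82,"ip":49,"n":85,"ss":12,"sz":34}
After op 10 (replace /ss 84): {"g":82,"ip":49,"n":85,"ss":84,"sz":34}
After op 11 (replace /ip 72): {"g":82,"ip":72,"n":85,"ss":84,"sz":34}
After op 12 (remove /ip): {"g":82,"n":85,"ss":84,"sz":34}
After op 13 (add /q 0): {"g":82,"n":85,"q":0,"ss":84,"sz":34}
After op 14 (remove /g): {"n":85,"q":0,"ss":84,"sz":34}
After op 15 (add /lbh 43): {"lbh":43,"n":85,"q":0,"ss":84,"sz":34}
After op 16 (add /qvc 44): {"lbh":43,"n":85,"q":0,"qvc":44,"ss":84,"sz":34}
After op 17 (replace /n 59): {"lbh":43,"n":59,"q":0,"qvc":44,"ss":84,"sz":34}
Value at /n: 59

Answer: 59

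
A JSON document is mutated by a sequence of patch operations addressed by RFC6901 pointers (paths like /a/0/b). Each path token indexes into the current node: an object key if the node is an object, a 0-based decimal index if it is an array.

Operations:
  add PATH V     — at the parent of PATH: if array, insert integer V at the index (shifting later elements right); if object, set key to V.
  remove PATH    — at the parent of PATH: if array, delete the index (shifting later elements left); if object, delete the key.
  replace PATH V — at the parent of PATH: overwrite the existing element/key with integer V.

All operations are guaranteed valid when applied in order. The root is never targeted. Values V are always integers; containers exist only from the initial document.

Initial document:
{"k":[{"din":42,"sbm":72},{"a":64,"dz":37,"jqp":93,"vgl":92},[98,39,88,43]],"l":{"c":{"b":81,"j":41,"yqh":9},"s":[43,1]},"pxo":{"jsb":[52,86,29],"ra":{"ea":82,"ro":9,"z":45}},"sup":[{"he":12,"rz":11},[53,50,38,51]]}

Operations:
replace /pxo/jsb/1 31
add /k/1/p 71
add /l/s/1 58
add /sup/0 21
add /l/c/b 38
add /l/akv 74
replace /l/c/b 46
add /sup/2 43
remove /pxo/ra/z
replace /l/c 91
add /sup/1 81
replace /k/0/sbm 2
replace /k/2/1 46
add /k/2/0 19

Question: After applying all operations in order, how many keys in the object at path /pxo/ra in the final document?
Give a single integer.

After op 1 (replace /pxo/jsb/1 31): {"k":[{"din":42,"sbm":72},{"a":64,"dz":37,"jqp":93,"vgl":92},[98,39,88,43]],"l":{"c":{"b":81,"j":41,"yqh":9},"s":[43,1]},"pxo":{"jsb":[52,31,29],"ra":{"ea":82,"ro":9,"z":45}},"sup":[{"he":12,"rz":11},[53,50,38,51]]}
After op 2 (add /k/1/p 71): {"k":[{"din":42,"sbm":72},{"a":64,"dz":37,"jqp":93,"p":71,"vgl":92},[98,39,88,43]],"l":{"c":{"b":81,"j":41,"yqh":9},"s":[43,1]},"pxo":{"jsb":[52,31,29],"ra":{"ea":82,"ro":9,"z":45}},"sup":[{"he":12,"rz":11},[53,50,38,51]]}
After op 3 (add /l/s/1 58): {"k":[{"din":42,"sbm":72},{"a":64,"dz":37,"jqp":93,"p":71,"vgl":92},[98,39,88,43]],"l":{"c":{"b":81,"j":41,"yqh":9},"s":[43,58,1]},"pxo":{"jsb":[52,31,29],"ra":{"ea":82,"ro":9,"z":45}},"sup":[{"he":12,"rz":11},[53,50,38,51]]}
After op 4 (add /sup/0 21): {"k":[{"din":42,"sbm":72},{"a":64,"dz":37,"jqp":93,"p":71,"vgl":92},[98,39,88,43]],"l":{"c":{"b":81,"j":41,"yqh":9},"s":[43,58,1]},"pxo":{"jsb":[52,31,29],"ra":{"ea":82,"ro":9,"z":45}},"sup":[21,{"he":12,"rz":11},[53,50,38,51]]}
After op 5 (add /l/c/b 38): {"k":[{"din":42,"sbm":72},{"a":64,"dz":37,"jqp":93,"p":71,"vgl":92},[98,39,88,43]],"l":{"c":{"b":38,"j":41,"yqh":9},"s":[43,58,1]},"pxo":{"jsb":[52,31,29],"ra":{"ea":82,"ro":9,"z":45}},"sup":[21,{"he":12,"rz":11},[53,50,38,51]]}
After op 6 (add /l/akv 74): {"k":[{"din":42,"sbm":72},{"a":64,"dz":37,"jqp":93,"p":71,"vgl":92},[98,39,88,43]],"l":{"akv":74,"c":{"b":38,"j":41,"yqh":9},"s":[43,58,1]},"pxo":{"jsb":[52,31,29],"ra":{"ea":82,"ro":9,"z":45}},"sup":[21,{"he":12,"rz":11},[53,50,38,51]]}
After op 7 (replace /l/c/b 46): {"k":[{"din":42,"sbm":72},{"a":64,"dz":37,"jqp":93,"p":71,"vgl":92},[98,39,88,43]],"l":{"akv":74,"c":{"b":46,"j":41,"yqh":9},"s":[43,58,1]},"pxo":{"jsb":[52,31,29],"ra":{"ea":82,"ro":9,"z":45}},"sup":[21,{"he":12,"rz":11},[53,50,38,51]]}
After op 8 (add /sup/2 43): {"k":[{"din":42,"sbm":72},{"a":64,"dz":37,"jqp":93,"p":71,"vgl":92},[98,39,88,43]],"l":{"akv":74,"c":{"b":46,"j":41,"yqh":9},"s":[43,58,1]},"pxo":{"jsb":[52,31,29],"ra":{"ea":82,"ro":9,"z":45}},"sup":[21,{"he":12,"rz":11},43,[53,50,38,51]]}
After op 9 (remove /pxo/ra/z): {"k":[{"din":42,"sbm":72},{"a":64,"dz":37,"jqp":93,"p":71,"vgl":92},[98,39,88,43]],"l":{"akv":74,"c":{"b":46,"j":41,"yqh":9},"s":[43,58,1]},"pxo":{"jsb":[52,31,29],"ra":{"ea":82,"ro":9}},"sup":[21,{"he":12,"rz":11},43,[53,50,38,51]]}
After op 10 (replace /l/c 91): {"k":[{"din":42,"sbm":72},{"a":64,"dz":37,"jqp":93,"p":71,"vgl":92},[98,39,88,43]],"l":{"akv":74,"c":91,"s":[43,58,1]},"pxo":{"jsb":[52,31,29],"ra":{"ea":82,"ro":9}},"sup":[21,{"he":12,"rz":11},43,[53,50,38,51]]}
After op 11 (add /sup/1 81): {"k":[{"din":42,"sbm":72},{"a":64,"dz":37,"jqp":93,"p":71,"vgl":92},[98,39,88,43]],"l":{"akv":74,"c":91,"s":[43,58,1]},"pxo":{"jsb":[52,31,29],"ra":{"ea":82,"ro":9}},"sup":[21,81,{"he":12,"rz":11},43,[53,50,38,51]]}
After op 12 (replace /k/0/sbm 2): {"k":[{"din":42,"sbm":2},{"a":64,"dz":37,"jqp":93,"p":71,"vgl":92},[98,39,88,43]],"l":{"akv":74,"c":91,"s":[43,58,1]},"pxo":{"jsb":[52,31,29],"ra":{"ea":82,"ro":9}},"sup":[21,81,{"he":12,"rz":11},43,[53,50,38,51]]}
After op 13 (replace /k/2/1 46): {"k":[{"din":42,"sbm":2},{"a":64,"dz":37,"jqp":93,"p":71,"vgl":92},[98,46,88,43]],"l":{"akv":74,"c":91,"s":[43,58,1]},"pxo":{"jsb":[52,31,29],"ra":{"ea":82,"ro":9}},"sup":[21,81,{"he":12,"rz":11},43,[53,50,38,51]]}
After op 14 (add /k/2/0 19): {"k":[{"din":42,"sbm":2},{"a":64,"dz":37,"jqp":93,"p":71,"vgl":92},[19,98,46,88,43]],"l":{"akv":74,"c":91,"s":[43,58,1]},"pxo":{"jsb":[52,31,29],"ra":{"ea":82,"ro":9}},"sup":[21,81,{"he":12,"rz":11},43,[53,50,38,51]]}
Size at path /pxo/ra: 2

Answer: 2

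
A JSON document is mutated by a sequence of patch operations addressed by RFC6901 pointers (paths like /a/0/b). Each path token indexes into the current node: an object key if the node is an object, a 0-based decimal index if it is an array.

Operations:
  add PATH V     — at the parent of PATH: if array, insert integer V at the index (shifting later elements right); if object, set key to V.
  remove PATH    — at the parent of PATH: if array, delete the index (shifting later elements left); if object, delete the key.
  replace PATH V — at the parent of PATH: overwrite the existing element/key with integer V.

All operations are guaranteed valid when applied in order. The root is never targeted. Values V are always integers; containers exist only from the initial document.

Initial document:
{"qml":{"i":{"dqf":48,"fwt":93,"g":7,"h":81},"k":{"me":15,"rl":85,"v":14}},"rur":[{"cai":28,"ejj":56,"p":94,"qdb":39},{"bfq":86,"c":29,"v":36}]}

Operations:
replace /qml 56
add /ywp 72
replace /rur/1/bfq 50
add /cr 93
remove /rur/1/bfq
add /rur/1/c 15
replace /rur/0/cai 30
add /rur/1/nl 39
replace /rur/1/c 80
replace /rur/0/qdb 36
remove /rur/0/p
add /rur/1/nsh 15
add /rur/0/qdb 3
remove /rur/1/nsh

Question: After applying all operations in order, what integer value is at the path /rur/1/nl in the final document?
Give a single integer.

Answer: 39

Derivation:
After op 1 (replace /qml 56): {"qml":56,"rur":[{"cai":28,"ejj":56,"p":94,"qdb":39},{"bfq":86,"c":29,"v":36}]}
After op 2 (add /ywp 72): {"qml":56,"rur":[{"cai":28,"ejj":56,"p":94,"qdb":39},{"bfq":86,"c":29,"v":36}],"ywp":72}
After op 3 (replace /rur/1/bfq 50): {"qml":56,"rur":[{"cai":28,"ejj":56,"p":94,"qdb":39},{"bfq":50,"c":29,"v":36}],"ywp":72}
After op 4 (add /cr 93): {"cr":93,"qml":56,"rur":[{"cai":28,"ejj":56,"p":94,"qdb":39},{"bfq":50,"c":29,"v":36}],"ywp":72}
After op 5 (remove /rur/1/bfq): {"cr":93,"qml":56,"rur":[{"cai":28,"ejj":56,"p":94,"qdb":39},{"c":29,"v":36}],"ywp":72}
After op 6 (add /rur/1/c 15): {"cr":93,"qml":56,"rur":[{"cai":28,"ejj":56,"p":94,"qdb":39},{"c":15,"v":36}],"ywp":72}
After op 7 (replace /rur/0/cai 30): {"cr":93,"qml":56,"rur":[{"cai":30,"ejj":56,"p":94,"qdb":39},{"c":15,"v":36}],"ywp":72}
After op 8 (add /rur/1/nl 39): {"cr":93,"qml":56,"rur":[{"cai":30,"ejj":56,"p":94,"qdb":39},{"c":15,"nl":39,"v":36}],"ywp":72}
After op 9 (replace /rur/1/c 80): {"cr":93,"qml":56,"rur":[{"cai":30,"ejj":56,"p":94,"qdb":39},{"c":80,"nl":39,"v":36}],"ywp":72}
After op 10 (replace /rur/0/qdb 36): {"cr":93,"qml":56,"rur":[{"cai":30,"ejj":56,"p":94,"qdb":36},{"c":80,"nl":39,"v":36}],"ywp":72}
After op 11 (remove /rur/0/p): {"cr":93,"qml":56,"rur":[{"cai":30,"ejj":56,"qdb":36},{"c":80,"nl":39,"v":36}],"ywp":72}
After op 12 (add /rur/1/nsh 15): {"cr":93,"qml":56,"rur":[{"cai":30,"ejj":56,"qdb":36},{"c":80,"nl":39,"nsh":15,"v":36}],"ywp":72}
After op 13 (add /rur/0/qdb 3): {"cr":93,"qml":56,"rur":[{"cai":30,"ejj":56,"qdb":3},{"c":80,"nl":39,"nsh":15,"v":36}],"ywp":72}
After op 14 (remove /rur/1/nsh): {"cr":93,"qml":56,"rur":[{"cai":30,"ejj":56,"qdb":3},{"c":80,"nl":39,"v":36}],"ywp":72}
Value at /rur/1/nl: 39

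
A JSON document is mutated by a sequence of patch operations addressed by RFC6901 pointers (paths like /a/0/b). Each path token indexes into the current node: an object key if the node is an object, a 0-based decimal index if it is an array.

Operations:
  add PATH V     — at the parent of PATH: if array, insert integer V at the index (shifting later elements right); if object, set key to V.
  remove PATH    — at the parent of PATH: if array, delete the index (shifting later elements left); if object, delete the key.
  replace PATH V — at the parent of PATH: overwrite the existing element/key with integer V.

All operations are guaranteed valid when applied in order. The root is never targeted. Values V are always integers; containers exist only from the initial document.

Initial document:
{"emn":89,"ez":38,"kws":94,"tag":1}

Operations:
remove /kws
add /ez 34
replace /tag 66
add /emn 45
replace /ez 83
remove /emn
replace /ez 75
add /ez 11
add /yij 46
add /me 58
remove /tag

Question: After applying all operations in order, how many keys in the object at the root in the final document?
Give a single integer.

After op 1 (remove /kws): {"emn":89,"ez":38,"tag":1}
After op 2 (add /ez 34): {"emn":89,"ez":34,"tag":1}
After op 3 (replace /tag 66): {"emn":89,"ez":34,"tag":66}
After op 4 (add /emn 45): {"emn":45,"ez":34,"tag":66}
After op 5 (replace /ez 83): {"emn":45,"ez":83,"tag":66}
After op 6 (remove /emn): {"ez":83,"tag":66}
After op 7 (replace /ez 75): {"ez":75,"tag":66}
After op 8 (add /ez 11): {"ez":11,"tag":66}
After op 9 (add /yij 46): {"ez":11,"tag":66,"yij":46}
After op 10 (add /me 58): {"ez":11,"me":58,"tag":66,"yij":46}
After op 11 (remove /tag): {"ez":11,"me":58,"yij":46}
Size at the root: 3

Answer: 3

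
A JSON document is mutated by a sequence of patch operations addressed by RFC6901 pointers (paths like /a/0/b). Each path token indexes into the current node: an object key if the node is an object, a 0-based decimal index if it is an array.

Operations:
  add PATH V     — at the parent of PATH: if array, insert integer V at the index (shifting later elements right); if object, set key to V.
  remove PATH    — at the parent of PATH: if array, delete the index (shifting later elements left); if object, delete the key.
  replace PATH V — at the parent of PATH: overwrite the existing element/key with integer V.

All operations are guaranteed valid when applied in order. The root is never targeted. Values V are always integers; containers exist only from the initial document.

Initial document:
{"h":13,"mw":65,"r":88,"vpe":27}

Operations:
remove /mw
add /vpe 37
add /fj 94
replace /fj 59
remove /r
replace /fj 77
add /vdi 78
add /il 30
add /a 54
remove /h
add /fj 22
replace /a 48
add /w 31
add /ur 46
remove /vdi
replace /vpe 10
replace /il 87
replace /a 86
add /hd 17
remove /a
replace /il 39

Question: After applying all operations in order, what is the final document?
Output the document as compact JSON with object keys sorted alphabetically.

After op 1 (remove /mw): {"h":13,"r":88,"vpe":27}
After op 2 (add /vpe 37): {"h":13,"r":88,"vpe":37}
After op 3 (add /fj 94): {"fj":94,"h":13,"r":88,"vpe":37}
After op 4 (replace /fj 59): {"fj":59,"h":13,"r":88,"vpe":37}
After op 5 (remove /r): {"fj":59,"h":13,"vpe":37}
After op 6 (replace /fj 77): {"fj":77,"h":13,"vpe":37}
After op 7 (add /vdi 78): {"fj":77,"h":13,"vdi":78,"vpe":37}
After op 8 (add /il 30): {"fj":77,"h":13,"il":30,"vdi":78,"vpe":37}
After op 9 (add /a 54): {"a":54,"fj":77,"h":13,"il":30,"vdi":78,"vpe":37}
After op 10 (remove /h): {"a":54,"fj":77,"il":30,"vdi":78,"vpe":37}
After op 11 (add /fj 22): {"a":54,"fj":22,"il":30,"vdi":78,"vpe":37}
After op 12 (replace /a 48): {"a":48,"fj":22,"il":30,"vdi":78,"vpe":37}
After op 13 (add /w 31): {"a":48,"fj":22,"il":30,"vdi":78,"vpe":37,"w":31}
After op 14 (add /ur 46): {"a":48,"fj":22,"il":30,"ur":46,"vdi":78,"vpe":37,"w":31}
After op 15 (remove /vdi): {"a":48,"fj":22,"il":30,"ur":46,"vpe":37,"w":31}
After op 16 (replace /vpe 10): {"a":48,"fj":22,"il":30,"ur":46,"vpe":10,"w":31}
After op 17 (replace /il 87): {"a":48,"fj":22,"il":87,"ur":46,"vpe":10,"w":31}
After op 18 (replace /a 86): {"a":86,"fj":22,"il":87,"ur":46,"vpe":10,"w":31}
After op 19 (add /hd 17): {"a":86,"fj":22,"hd":17,"il":87,"ur":46,"vpe":10,"w":31}
After op 20 (remove /a): {"fj":22,"hd":17,"il":87,"ur":46,"vpe":10,"w":31}
After op 21 (replace /il 39): {"fj":22,"hd":17,"il":39,"ur":46,"vpe":10,"w":31}

Answer: {"fj":22,"hd":17,"il":39,"ur":46,"vpe":10,"w":31}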